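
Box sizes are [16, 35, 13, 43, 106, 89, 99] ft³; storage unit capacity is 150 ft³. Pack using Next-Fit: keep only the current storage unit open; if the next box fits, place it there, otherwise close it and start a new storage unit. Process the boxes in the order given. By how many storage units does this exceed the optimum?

Next-Fit: [16,35,13,43] [106] [89] [99] → 4 storage units.
Total size 401 ft³; any packing needs at least ⌈401/150⌉ = 3 storage units.
An optimal packing achieves that bound: [106,43] [99,35,16] [89,13] → 3 storage units.
Excess: 4 − 3 = 1.

1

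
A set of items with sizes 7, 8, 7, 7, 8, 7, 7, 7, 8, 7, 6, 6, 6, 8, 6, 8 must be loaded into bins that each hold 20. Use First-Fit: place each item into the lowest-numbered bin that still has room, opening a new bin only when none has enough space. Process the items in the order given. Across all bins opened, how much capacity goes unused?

bin 1: place 7, 13 left
bin 1: place 8, 5 left
bin 2: place 7, 13 left
bin 2: place 7, 6 left
bin 3: place 8, 12 left
bin 3: place 7, 5 left
bin 4: place 7, 13 left
bin 4: place 7, 6 left
bin 5: place 8, 12 left
bin 5: place 7, 5 left
bin 2: place 6, 0 left
bin 4: place 6, 0 left
bin 6: place 6, 14 left
bin 6: place 8, 6 left
bin 6: place 6, 0 left
bin 7: place 8, 12 left
7 bins × 20 = 140; used 113; unused 27.

27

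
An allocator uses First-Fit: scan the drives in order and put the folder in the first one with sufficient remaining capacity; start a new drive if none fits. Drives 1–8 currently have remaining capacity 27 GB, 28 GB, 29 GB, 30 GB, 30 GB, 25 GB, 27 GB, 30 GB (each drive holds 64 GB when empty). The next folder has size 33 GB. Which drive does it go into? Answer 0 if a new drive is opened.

No drive has ≥ 33 GB free, so a new drive is opened.

0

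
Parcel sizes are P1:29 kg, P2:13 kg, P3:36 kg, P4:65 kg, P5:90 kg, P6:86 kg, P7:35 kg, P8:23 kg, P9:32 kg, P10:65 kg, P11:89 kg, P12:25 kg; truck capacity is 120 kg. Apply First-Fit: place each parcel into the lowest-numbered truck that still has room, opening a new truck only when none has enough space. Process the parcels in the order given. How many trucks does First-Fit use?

6

P1 (29 kg) → truck 1 (remaining 91 kg)
P2 (13 kg) → truck 1 (remaining 78 kg)
P3 (36 kg) → truck 1 (remaining 42 kg)
P4 (65 kg) → truck 2 (remaining 55 kg)
P5 (90 kg) → truck 3 (remaining 30 kg)
P6 (86 kg) → truck 4 (remaining 34 kg)
P7 (35 kg) → truck 1 (remaining 7 kg)
P8 (23 kg) → truck 2 (remaining 32 kg)
P9 (32 kg) → truck 2 (remaining 0 kg)
P10 (65 kg) → truck 5 (remaining 55 kg)
P11 (89 kg) → truck 6 (remaining 31 kg)
P12 (25 kg) → truck 3 (remaining 5 kg)
Final trucks: [29,13,36,35] [65,23,32] [90,25] [86] [65] [89].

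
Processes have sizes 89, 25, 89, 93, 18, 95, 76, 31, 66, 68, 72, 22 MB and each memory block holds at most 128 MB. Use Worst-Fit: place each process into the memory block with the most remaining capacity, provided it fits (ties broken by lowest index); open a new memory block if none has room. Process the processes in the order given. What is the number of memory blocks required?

8

memory block 1: place 89 MB, 39 MB left
memory block 1: place 25 MB, 14 MB left
memory block 2: place 89 MB, 39 MB left
memory block 3: place 93 MB, 35 MB left
memory block 2: place 18 MB, 21 MB left
memory block 4: place 95 MB, 33 MB left
memory block 5: place 76 MB, 52 MB left
memory block 5: place 31 MB, 21 MB left
memory block 6: place 66 MB, 62 MB left
memory block 7: place 68 MB, 60 MB left
memory block 8: place 72 MB, 56 MB left
memory block 6: place 22 MB, 40 MB left
Final memory blocks: [89,25] [89,18] [93] [95] [76,31] [66,22] [68] [72].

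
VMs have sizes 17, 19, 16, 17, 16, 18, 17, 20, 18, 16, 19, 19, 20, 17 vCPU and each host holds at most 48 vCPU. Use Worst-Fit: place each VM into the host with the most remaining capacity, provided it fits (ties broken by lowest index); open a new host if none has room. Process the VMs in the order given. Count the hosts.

7 hosts

17 vCPU → host 1 (remaining 31 vCPU)
19 vCPU → host 1 (remaining 12 vCPU)
16 vCPU → host 2 (remaining 32 vCPU)
17 vCPU → host 2 (remaining 15 vCPU)
16 vCPU → host 3 (remaining 32 vCPU)
18 vCPU → host 3 (remaining 14 vCPU)
17 vCPU → host 4 (remaining 31 vCPU)
20 vCPU → host 4 (remaining 11 vCPU)
18 vCPU → host 5 (remaining 30 vCPU)
16 vCPU → host 5 (remaining 14 vCPU)
19 vCPU → host 6 (remaining 29 vCPU)
19 vCPU → host 6 (remaining 10 vCPU)
20 vCPU → host 7 (remaining 28 vCPU)
17 vCPU → host 7 (remaining 11 vCPU)
Final hosts: [17,19] [16,17] [16,18] [17,20] [18,16] [19,19] [20,17].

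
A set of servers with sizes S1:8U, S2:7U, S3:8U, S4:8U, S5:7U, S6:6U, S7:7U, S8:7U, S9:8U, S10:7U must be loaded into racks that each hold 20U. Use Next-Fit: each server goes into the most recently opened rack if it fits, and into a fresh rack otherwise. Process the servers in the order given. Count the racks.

5 racks

Put S1 (8U) in rack 1; 12U remain.
Put S2 (7U) in rack 1; 5U remain.
Put S3 (8U) in rack 2; 12U remain.
Put S4 (8U) in rack 2; 4U remain.
Put S5 (7U) in rack 3; 13U remain.
Put S6 (6U) in rack 3; 7U remain.
Put S7 (7U) in rack 3; 0U remain.
Put S8 (7U) in rack 4; 13U remain.
Put S9 (8U) in rack 4; 5U remain.
Put S10 (7U) in rack 5; 13U remain.
Final racks: [8,7] [8,8] [7,6,7] [7,8] [7].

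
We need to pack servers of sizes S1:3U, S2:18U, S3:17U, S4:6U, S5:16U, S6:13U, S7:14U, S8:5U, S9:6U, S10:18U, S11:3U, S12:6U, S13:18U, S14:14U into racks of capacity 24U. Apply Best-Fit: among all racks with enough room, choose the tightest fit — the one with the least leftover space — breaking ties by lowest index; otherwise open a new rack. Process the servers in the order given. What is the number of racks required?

Put S1 (3U) in rack 1; 21U remain.
Put S2 (18U) in rack 1; 3U remain.
Put S3 (17U) in rack 2; 7U remain.
Put S4 (6U) in rack 2; 1U remain.
Put S5 (16U) in rack 3; 8U remain.
Put S6 (13U) in rack 4; 11U remain.
Put S7 (14U) in rack 5; 10U remain.
Put S8 (5U) in rack 3; 3U remain.
Put S9 (6U) in rack 5; 4U remain.
Put S10 (18U) in rack 6; 6U remain.
Put S11 (3U) in rack 1; 0U remain.
Put S12 (6U) in rack 6; 0U remain.
Put S13 (18U) in rack 7; 6U remain.
Put S14 (14U) in rack 8; 10U remain.

8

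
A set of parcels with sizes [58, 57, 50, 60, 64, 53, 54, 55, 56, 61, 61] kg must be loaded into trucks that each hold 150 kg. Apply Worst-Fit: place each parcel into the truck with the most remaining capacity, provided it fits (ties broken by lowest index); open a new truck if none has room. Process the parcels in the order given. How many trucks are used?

6 trucks

Put 58 kg in truck 1; 92 kg remain.
Put 57 kg in truck 1; 35 kg remain.
Put 50 kg in truck 2; 100 kg remain.
Put 60 kg in truck 2; 40 kg remain.
Put 64 kg in truck 3; 86 kg remain.
Put 53 kg in truck 3; 33 kg remain.
Put 54 kg in truck 4; 96 kg remain.
Put 55 kg in truck 4; 41 kg remain.
Put 56 kg in truck 5; 94 kg remain.
Put 61 kg in truck 5; 33 kg remain.
Put 61 kg in truck 6; 89 kg remain.
Final trucks: [58,57] [50,60] [64,53] [54,55] [56,61] [61].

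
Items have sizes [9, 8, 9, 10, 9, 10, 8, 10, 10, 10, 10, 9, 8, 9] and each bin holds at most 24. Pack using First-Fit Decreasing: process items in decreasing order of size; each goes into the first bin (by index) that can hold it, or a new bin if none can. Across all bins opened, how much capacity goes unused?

39

Sorted descending: 10, 10, 10, 10, 10, 10, 9, 9, 9, 9, 9, 8, 8, 8.
10 → bin 1 (remaining 14)
10 → bin 1 (remaining 4)
10 → bin 2 (remaining 14)
10 → bin 2 (remaining 4)
10 → bin 3 (remaining 14)
10 → bin 3 (remaining 4)
9 → bin 4 (remaining 15)
9 → bin 4 (remaining 6)
9 → bin 5 (remaining 15)
9 → bin 5 (remaining 6)
9 → bin 6 (remaining 15)
8 → bin 6 (remaining 7)
8 → bin 7 (remaining 16)
8 → bin 7 (remaining 8)
7 bins × 24 = 168; used 129; unused 39.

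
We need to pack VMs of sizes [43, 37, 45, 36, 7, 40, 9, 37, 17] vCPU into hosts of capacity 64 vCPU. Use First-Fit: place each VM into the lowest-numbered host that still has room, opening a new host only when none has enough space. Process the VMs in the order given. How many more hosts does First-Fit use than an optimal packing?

0

First-Fit: [43,7,9] [37,17] [45] [36] [40] [37] → 6 hosts.
6 VMs exceed 32 vCPU (half the capacity), and no two of those can share a host, so at least 6 hosts are needed.
So 6 is already optimal.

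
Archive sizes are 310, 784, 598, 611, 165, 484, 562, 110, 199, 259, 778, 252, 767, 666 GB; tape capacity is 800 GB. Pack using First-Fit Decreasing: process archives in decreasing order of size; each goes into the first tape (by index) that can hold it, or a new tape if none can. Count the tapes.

9 tapes

Sorted descending: 784, 778, 767, 666, 611, 598, 562, 484, 310, 259, 252, 199, 165, 110.
Put 784 GB in tape 1; 16 GB remain.
Put 778 GB in tape 2; 22 GB remain.
Put 767 GB in tape 3; 33 GB remain.
Put 666 GB in tape 4; 134 GB remain.
Put 611 GB in tape 5; 189 GB remain.
Put 598 GB in tape 6; 202 GB remain.
Put 562 GB in tape 7; 238 GB remain.
Put 484 GB in tape 8; 316 GB remain.
Put 310 GB in tape 8; 6 GB remain.
Put 259 GB in tape 9; 541 GB remain.
Put 252 GB in tape 9; 289 GB remain.
Put 199 GB in tape 6; 3 GB remain.
Put 165 GB in tape 5; 24 GB remain.
Put 110 GB in tape 4; 24 GB remain.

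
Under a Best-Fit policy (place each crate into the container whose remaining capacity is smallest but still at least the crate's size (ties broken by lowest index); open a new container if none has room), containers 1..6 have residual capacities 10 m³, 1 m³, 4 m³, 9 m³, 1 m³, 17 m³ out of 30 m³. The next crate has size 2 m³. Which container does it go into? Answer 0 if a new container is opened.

Containers with room: container 1 (10 m³), container 3 (4 m³), container 4 (9 m³), container 6 (17 m³).
Tightest fit is container 3 with 4 m³ free.

3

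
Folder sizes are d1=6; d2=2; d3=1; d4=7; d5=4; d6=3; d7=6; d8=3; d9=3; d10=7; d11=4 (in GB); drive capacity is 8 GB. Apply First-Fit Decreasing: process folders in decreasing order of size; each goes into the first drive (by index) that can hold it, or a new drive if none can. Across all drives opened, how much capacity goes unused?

10

Sorted descending: 7, 7, 6, 6, 4, 4, 3, 3, 3, 2, 1.
7 GB → drive 1 (remaining 1 GB)
7 GB → drive 2 (remaining 1 GB)
6 GB → drive 3 (remaining 2 GB)
6 GB → drive 4 (remaining 2 GB)
4 GB → drive 5 (remaining 4 GB)
4 GB → drive 5 (remaining 0 GB)
3 GB → drive 6 (remaining 5 GB)
3 GB → drive 6 (remaining 2 GB)
3 GB → drive 7 (remaining 5 GB)
2 GB → drive 3 (remaining 0 GB)
1 GB → drive 1 (remaining 0 GB)
7 drives × 8 GB = 56 GB; used 46 GB; unused 10 GB.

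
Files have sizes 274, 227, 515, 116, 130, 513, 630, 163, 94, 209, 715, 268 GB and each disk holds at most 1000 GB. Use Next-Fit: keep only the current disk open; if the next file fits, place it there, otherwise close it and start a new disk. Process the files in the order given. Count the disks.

Put 274 GB in disk 1; 726 GB remain.
Put 227 GB in disk 1; 499 GB remain.
Put 515 GB in disk 2; 485 GB remain.
Put 116 GB in disk 2; 369 GB remain.
Put 130 GB in disk 2; 239 GB remain.
Put 513 GB in disk 3; 487 GB remain.
Put 630 GB in disk 4; 370 GB remain.
Put 163 GB in disk 4; 207 GB remain.
Put 94 GB in disk 4; 113 GB remain.
Put 209 GB in disk 5; 791 GB remain.
Put 715 GB in disk 5; 76 GB remain.
Put 268 GB in disk 6; 732 GB remain.
Final disks: [274,227] [515,116,130] [513] [630,163,94] [209,715] [268].

6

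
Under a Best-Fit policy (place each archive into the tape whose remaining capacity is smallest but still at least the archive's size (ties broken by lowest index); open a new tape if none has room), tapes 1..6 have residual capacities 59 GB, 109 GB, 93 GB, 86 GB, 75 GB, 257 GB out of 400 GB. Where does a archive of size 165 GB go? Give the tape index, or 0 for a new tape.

6

Tapes with room: tape 6 (257 GB).
Tightest fit is tape 6 with 257 GB free.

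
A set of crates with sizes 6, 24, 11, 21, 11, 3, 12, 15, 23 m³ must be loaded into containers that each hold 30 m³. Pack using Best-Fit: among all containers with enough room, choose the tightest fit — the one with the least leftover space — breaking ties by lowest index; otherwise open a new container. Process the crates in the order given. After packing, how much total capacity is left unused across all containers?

24

6 m³ → container 1 (remaining 24 m³)
24 m³ → container 1 (remaining 0 m³)
11 m³ → container 2 (remaining 19 m³)
21 m³ → container 3 (remaining 9 m³)
11 m³ → container 2 (remaining 8 m³)
3 m³ → container 2 (remaining 5 m³)
12 m³ → container 4 (remaining 18 m³)
15 m³ → container 4 (remaining 3 m³)
23 m³ → container 5 (remaining 7 m³)
5 containers × 30 m³ = 150 m³; used 126 m³; unused 24 m³.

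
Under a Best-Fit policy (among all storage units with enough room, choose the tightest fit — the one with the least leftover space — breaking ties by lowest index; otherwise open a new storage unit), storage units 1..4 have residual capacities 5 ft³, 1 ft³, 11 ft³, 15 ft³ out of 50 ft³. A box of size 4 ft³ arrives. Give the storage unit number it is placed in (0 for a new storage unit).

Storage units with room: storage unit 1 (5 ft³), storage unit 3 (11 ft³), storage unit 4 (15 ft³).
Tightest fit is storage unit 1 with 5 ft³ free.

1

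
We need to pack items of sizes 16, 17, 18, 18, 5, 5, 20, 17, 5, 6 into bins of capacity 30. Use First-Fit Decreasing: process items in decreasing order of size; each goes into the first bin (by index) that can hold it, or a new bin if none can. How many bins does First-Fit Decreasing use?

Sorted descending: 20, 18, 18, 17, 17, 16, 6, 5, 5, 5.
Put 20 in bin 1; 10 remain.
Put 18 in bin 2; 12 remain.
Put 18 in bin 3; 12 remain.
Put 17 in bin 4; 13 remain.
Put 17 in bin 5; 13 remain.
Put 16 in bin 6; 14 remain.
Put 6 in bin 1; 4 remain.
Put 5 in bin 2; 7 remain.
Put 5 in bin 2; 2 remain.
Put 5 in bin 3; 7 remain.
Final bins: [20,6] [18,5,5] [18,5] [17] [17] [16].

6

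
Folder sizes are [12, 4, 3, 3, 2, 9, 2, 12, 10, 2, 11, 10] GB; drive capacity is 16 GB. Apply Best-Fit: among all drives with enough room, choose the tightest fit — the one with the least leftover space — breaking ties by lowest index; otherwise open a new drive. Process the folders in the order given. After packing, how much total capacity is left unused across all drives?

32

drive 1: place 12 GB, 4 GB left
drive 1: place 4 GB, 0 GB left
drive 2: place 3 GB, 13 GB left
drive 2: place 3 GB, 10 GB left
drive 2: place 2 GB, 8 GB left
drive 3: place 9 GB, 7 GB left
drive 3: place 2 GB, 5 GB left
drive 4: place 12 GB, 4 GB left
drive 5: place 10 GB, 6 GB left
drive 4: place 2 GB, 2 GB left
drive 6: place 11 GB, 5 GB left
drive 7: place 10 GB, 6 GB left
7 drives × 16 GB = 112 GB; used 80 GB; unused 32 GB.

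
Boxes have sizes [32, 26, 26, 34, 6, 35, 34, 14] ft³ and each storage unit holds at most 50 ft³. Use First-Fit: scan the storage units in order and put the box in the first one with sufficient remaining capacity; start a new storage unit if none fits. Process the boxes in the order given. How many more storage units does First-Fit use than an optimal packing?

First-Fit: [32,6] [26,14] [26] [34] [35] [34] → 6 storage units.
6 boxes exceed 25 ft³ (half the capacity), and no two of those can share a storage unit, so at least 6 storage units are needed.
So 6 is already optimal.

0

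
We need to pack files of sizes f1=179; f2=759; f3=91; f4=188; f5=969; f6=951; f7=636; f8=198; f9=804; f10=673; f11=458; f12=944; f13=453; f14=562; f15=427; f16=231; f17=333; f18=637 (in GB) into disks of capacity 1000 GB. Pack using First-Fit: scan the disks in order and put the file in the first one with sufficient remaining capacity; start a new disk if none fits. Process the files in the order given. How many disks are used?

11

disk 1: place f1 (179 GB), 821 GB left
disk 1: place f2 (759 GB), 62 GB left
disk 2: place f3 (91 GB), 909 GB left
disk 2: place f4 (188 GB), 721 GB left
disk 3: place f5 (969 GB), 31 GB left
disk 4: place f6 (951 GB), 49 GB left
disk 2: place f7 (636 GB), 85 GB left
disk 5: place f8 (198 GB), 802 GB left
disk 6: place f9 (804 GB), 196 GB left
disk 5: place f10 (673 GB), 129 GB left
disk 7: place f11 (458 GB), 542 GB left
disk 8: place f12 (944 GB), 56 GB left
disk 7: place f13 (453 GB), 89 GB left
disk 9: place f14 (562 GB), 438 GB left
disk 9: place f15 (427 GB), 11 GB left
disk 10: place f16 (231 GB), 769 GB left
disk 10: place f17 (333 GB), 436 GB left
disk 11: place f18 (637 GB), 363 GB left
Final disks: [179,759] [91,188,636] [969] [951] [198,673] [804] [458,453] [944] [562,427] [231,333] [637].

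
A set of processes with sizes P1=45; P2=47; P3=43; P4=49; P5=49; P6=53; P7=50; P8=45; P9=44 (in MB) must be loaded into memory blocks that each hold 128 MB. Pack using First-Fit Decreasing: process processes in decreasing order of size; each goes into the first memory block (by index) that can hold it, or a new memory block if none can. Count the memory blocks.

5 memory blocks

Sorted descending: 53, 50, 49, 49, 47, 45, 45, 44, 43.
Put 53 MB in memory block 1; 75 MB remain.
Put 50 MB in memory block 1; 25 MB remain.
Put 49 MB in memory block 2; 79 MB remain.
Put 49 MB in memory block 2; 30 MB remain.
Put 47 MB in memory block 3; 81 MB remain.
Put 45 MB in memory block 3; 36 MB remain.
Put 45 MB in memory block 4; 83 MB remain.
Put 44 MB in memory block 4; 39 MB remain.
Put 43 MB in memory block 5; 85 MB remain.
Final memory blocks: [53,50] [49,49] [47,45] [45,44] [43].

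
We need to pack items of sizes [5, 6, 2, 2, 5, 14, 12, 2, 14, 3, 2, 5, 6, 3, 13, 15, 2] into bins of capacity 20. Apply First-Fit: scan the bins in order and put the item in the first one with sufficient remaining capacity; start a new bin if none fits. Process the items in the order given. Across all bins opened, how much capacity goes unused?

9

Put 5 in bin 1; 15 remain.
Put 6 in bin 1; 9 remain.
Put 2 in bin 1; 7 remain.
Put 2 in bin 1; 5 remain.
Put 5 in bin 1; 0 remain.
Put 14 in bin 2; 6 remain.
Put 12 in bin 3; 8 remain.
Put 2 in bin 2; 4 remain.
Put 14 in bin 4; 6 remain.
Put 3 in bin 2; 1 remain.
Put 2 in bin 3; 6 remain.
Put 5 in bin 3; 1 remain.
Put 6 in bin 4; 0 remain.
Put 3 in bin 5; 17 remain.
Put 13 in bin 5; 4 remain.
Put 15 in bin 6; 5 remain.
Put 2 in bin 5; 2 remain.
6 bins × 20 = 120; used 111; unused 9.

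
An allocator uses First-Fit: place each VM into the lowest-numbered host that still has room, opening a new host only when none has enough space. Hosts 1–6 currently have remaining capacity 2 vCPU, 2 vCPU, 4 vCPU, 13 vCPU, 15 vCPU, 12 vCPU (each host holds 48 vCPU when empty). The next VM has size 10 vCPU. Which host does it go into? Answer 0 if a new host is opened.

4

Hosts with room: host 4 (13 vCPU), host 5 (15 vCPU), host 6 (12 vCPU).
The first with room is host 4.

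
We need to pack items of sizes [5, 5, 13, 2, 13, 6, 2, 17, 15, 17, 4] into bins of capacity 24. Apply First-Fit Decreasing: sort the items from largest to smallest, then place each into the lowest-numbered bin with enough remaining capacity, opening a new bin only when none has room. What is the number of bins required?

Sorted descending: 17, 17, 15, 13, 13, 6, 5, 5, 4, 2, 2.
bin 1: place 17, 7 left
bin 2: place 17, 7 left
bin 3: place 15, 9 left
bin 4: place 13, 11 left
bin 5: place 13, 11 left
bin 1: place 6, 1 left
bin 2: place 5, 2 left
bin 3: place 5, 4 left
bin 3: place 4, 0 left
bin 2: place 2, 0 left
bin 4: place 2, 9 left

5 bins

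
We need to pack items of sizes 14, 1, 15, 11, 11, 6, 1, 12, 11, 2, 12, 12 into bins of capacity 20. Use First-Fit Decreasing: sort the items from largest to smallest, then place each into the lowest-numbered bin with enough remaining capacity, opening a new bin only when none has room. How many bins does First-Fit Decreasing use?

8

Sorted descending: 15, 14, 12, 12, 12, 11, 11, 11, 6, 2, 1, 1.
15 → bin 1 (remaining 5)
14 → bin 2 (remaining 6)
12 → bin 3 (remaining 8)
12 → bin 4 (remaining 8)
12 → bin 5 (remaining 8)
11 → bin 6 (remaining 9)
11 → bin 7 (remaining 9)
11 → bin 8 (remaining 9)
6 → bin 2 (remaining 0)
2 → bin 1 (remaining 3)
1 → bin 1 (remaining 2)
1 → bin 1 (remaining 1)
Final bins: [15,2,1,1] [14,6] [12] [12] [12] [11] [11] [11].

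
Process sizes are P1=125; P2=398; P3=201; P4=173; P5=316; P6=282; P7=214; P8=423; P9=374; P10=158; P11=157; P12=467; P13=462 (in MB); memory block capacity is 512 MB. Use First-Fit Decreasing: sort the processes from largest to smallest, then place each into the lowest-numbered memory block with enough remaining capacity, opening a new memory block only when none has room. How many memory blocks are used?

Sorted descending: 467, 462, 423, 398, 374, 316, 282, 214, 201, 173, 158, 157, 125.
467 MB → memory block 1 (remaining 45 MB)
462 MB → memory block 2 (remaining 50 MB)
423 MB → memory block 3 (remaining 89 MB)
398 MB → memory block 4 (remaining 114 MB)
374 MB → memory block 5 (remaining 138 MB)
316 MB → memory block 6 (remaining 196 MB)
282 MB → memory block 7 (remaining 230 MB)
214 MB → memory block 7 (remaining 16 MB)
201 MB → memory block 8 (remaining 311 MB)
173 MB → memory block 6 (remaining 23 MB)
158 MB → memory block 8 (remaining 153 MB)
157 MB → memory block 9 (remaining 355 MB)
125 MB → memory block 5 (remaining 13 MB)
Final memory blocks: [467] [462] [423] [398] [374,125] [316,173] [282,214] [201,158] [157].

9 memory blocks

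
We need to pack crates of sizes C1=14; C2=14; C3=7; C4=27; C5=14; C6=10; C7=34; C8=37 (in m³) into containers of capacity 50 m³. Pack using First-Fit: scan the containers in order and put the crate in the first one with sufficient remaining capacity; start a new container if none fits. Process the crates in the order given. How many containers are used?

4

C1 (14 m³) → container 1 (remaining 36 m³)
C2 (14 m³) → container 1 (remaining 22 m³)
C3 (7 m³) → container 1 (remaining 15 m³)
C4 (27 m³) → container 2 (remaining 23 m³)
C5 (14 m³) → container 1 (remaining 1 m³)
C6 (10 m³) → container 2 (remaining 13 m³)
C7 (34 m³) → container 3 (remaining 16 m³)
C8 (37 m³) → container 4 (remaining 13 m³)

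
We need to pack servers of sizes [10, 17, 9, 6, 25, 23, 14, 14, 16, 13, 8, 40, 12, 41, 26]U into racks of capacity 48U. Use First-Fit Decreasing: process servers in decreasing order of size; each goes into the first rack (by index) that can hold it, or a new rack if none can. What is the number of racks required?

6 racks

Sorted descending: 41, 40, 26, 25, 23, 17, 16, 14, 14, 13, 12, 10, 9, 8, 6.
rack 1: place 41U, 7U left
rack 2: place 40U, 8U left
rack 3: place 26U, 22U left
rack 4: place 25U, 23U left
rack 4: place 23U, 0U left
rack 3: place 17U, 5U left
rack 5: place 16U, 32U left
rack 5: place 14U, 18U left
rack 5: place 14U, 4U left
rack 6: place 13U, 35U left
rack 6: place 12U, 23U left
rack 6: place 10U, 13U left
rack 6: place 9U, 4U left
rack 2: place 8U, 0U left
rack 1: place 6U, 1U left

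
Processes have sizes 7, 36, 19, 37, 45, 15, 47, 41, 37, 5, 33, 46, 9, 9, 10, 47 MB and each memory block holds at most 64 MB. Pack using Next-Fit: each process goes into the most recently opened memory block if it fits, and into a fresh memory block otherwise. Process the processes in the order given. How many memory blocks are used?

9

memory block 1: place 7 MB, 57 MB left
memory block 1: place 36 MB, 21 MB left
memory block 1: place 19 MB, 2 MB left
memory block 2: place 37 MB, 27 MB left
memory block 3: place 45 MB, 19 MB left
memory block 3: place 15 MB, 4 MB left
memory block 4: place 47 MB, 17 MB left
memory block 5: place 41 MB, 23 MB left
memory block 6: place 37 MB, 27 MB left
memory block 6: place 5 MB, 22 MB left
memory block 7: place 33 MB, 31 MB left
memory block 8: place 46 MB, 18 MB left
memory block 8: place 9 MB, 9 MB left
memory block 8: place 9 MB, 0 MB left
memory block 9: place 10 MB, 54 MB left
memory block 9: place 47 MB, 7 MB left
Final memory blocks: [7,36,19] [37] [45,15] [47] [41] [37,5] [33] [46,9,9] [10,47].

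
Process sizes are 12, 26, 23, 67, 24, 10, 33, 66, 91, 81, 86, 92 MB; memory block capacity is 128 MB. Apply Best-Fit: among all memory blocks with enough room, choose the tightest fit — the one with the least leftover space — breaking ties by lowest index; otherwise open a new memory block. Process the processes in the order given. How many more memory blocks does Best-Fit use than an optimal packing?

Best-Fit: [12,26,23,67] [24,10,33] [66] [91] [81] [86] [92] → 7 memory blocks.
6 processes exceed 64 MB (half the capacity), and no two of those can share a memory block, so at least 6 memory blocks are needed.
An optimal packing achieves that bound: [92,33] [91,26,10] [86,24,12] [81,23] [67] [66] → 6 memory blocks.
Excess: 7 − 6 = 1.

1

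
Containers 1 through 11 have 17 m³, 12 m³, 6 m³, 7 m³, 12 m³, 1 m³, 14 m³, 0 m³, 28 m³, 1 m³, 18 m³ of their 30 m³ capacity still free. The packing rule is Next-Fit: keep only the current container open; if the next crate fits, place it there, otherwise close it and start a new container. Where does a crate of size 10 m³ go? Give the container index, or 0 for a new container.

11

Next-Fit only looks at container 11, which has 18 m³ free.
10 m³ fits there.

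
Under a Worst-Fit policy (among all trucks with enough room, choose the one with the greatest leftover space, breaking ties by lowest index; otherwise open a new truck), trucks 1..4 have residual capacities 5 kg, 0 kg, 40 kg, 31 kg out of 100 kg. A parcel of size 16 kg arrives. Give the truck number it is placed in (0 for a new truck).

3

Trucks with room: truck 3 (40 kg), truck 4 (31 kg).
Most room is truck 3 with 40 kg free.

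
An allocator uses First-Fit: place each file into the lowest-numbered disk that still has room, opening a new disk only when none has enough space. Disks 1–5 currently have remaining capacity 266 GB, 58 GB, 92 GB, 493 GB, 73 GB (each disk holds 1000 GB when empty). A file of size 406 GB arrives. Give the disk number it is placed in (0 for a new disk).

Disks with room: disk 4 (493 GB).
The first with room is disk 4.

4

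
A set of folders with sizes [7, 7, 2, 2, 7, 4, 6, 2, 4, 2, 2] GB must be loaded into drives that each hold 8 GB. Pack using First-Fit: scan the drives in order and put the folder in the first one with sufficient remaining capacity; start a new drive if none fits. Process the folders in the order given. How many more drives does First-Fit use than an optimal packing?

0

First-Fit: [7] [7] [2,2,4] [7] [6,2] [4,2,2] → 6 drives.
Total size 45 GB; any packing needs at least ⌈45/8⌉ = 6 drives.
So 6 is already optimal.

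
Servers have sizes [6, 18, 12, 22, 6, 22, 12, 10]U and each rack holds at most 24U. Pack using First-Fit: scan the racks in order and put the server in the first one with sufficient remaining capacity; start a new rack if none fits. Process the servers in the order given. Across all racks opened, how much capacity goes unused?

12

Put 6U in rack 1; 18U remain.
Put 18U in rack 1; 0U remain.
Put 12U in rack 2; 12U remain.
Put 22U in rack 3; 2U remain.
Put 6U in rack 2; 6U remain.
Put 22U in rack 4; 2U remain.
Put 12U in rack 5; 12U remain.
Put 10U in rack 5; 2U remain.
5 racks × 24U = 120U; used 108U; unused 12U.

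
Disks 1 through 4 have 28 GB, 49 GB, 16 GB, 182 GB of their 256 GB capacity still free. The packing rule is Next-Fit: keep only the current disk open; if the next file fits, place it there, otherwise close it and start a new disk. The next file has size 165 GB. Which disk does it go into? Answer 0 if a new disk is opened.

Next-Fit only looks at disk 4, which has 182 GB free.
165 GB fits there.

4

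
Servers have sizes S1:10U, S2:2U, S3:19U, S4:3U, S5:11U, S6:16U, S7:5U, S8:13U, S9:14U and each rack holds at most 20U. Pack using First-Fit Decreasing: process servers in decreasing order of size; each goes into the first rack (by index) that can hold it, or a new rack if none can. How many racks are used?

Sorted descending: 19, 16, 14, 13, 11, 10, 5, 3, 2.
Put 19U in rack 1; 1U remain.
Put 16U in rack 2; 4U remain.
Put 14U in rack 3; 6U remain.
Put 13U in rack 4; 7U remain.
Put 11U in rack 5; 9U remain.
Put 10U in rack 6; 10U remain.
Put 5U in rack 3; 1U remain.
Put 3U in rack 2; 1U remain.
Put 2U in rack 4; 5U remain.

6 racks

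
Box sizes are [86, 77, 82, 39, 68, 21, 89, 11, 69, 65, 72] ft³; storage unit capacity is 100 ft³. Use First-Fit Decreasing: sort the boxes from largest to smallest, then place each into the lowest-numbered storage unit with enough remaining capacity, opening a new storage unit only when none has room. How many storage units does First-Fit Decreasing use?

9

Sorted descending: 89, 86, 82, 77, 72, 69, 68, 65, 39, 21, 11.
Put 89 ft³ in storage unit 1; 11 ft³ remain.
Put 86 ft³ in storage unit 2; 14 ft³ remain.
Put 82 ft³ in storage unit 3; 18 ft³ remain.
Put 77 ft³ in storage unit 4; 23 ft³ remain.
Put 72 ft³ in storage unit 5; 28 ft³ remain.
Put 69 ft³ in storage unit 6; 31 ft³ remain.
Put 68 ft³ in storage unit 7; 32 ft³ remain.
Put 65 ft³ in storage unit 8; 35 ft³ remain.
Put 39 ft³ in storage unit 9; 61 ft³ remain.
Put 21 ft³ in storage unit 4; 2 ft³ remain.
Put 11 ft³ in storage unit 1; 0 ft³ remain.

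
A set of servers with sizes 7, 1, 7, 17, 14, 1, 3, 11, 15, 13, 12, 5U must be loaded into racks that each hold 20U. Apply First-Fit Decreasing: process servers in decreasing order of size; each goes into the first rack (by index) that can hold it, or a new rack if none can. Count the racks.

Sorted descending: 17, 15, 14, 13, 12, 11, 7, 7, 5, 3, 1, 1.
rack 1: place 17U, 3U left
rack 2: place 15U, 5U left
rack 3: place 14U, 6U left
rack 4: place 13U, 7U left
rack 5: place 12U, 8U left
rack 6: place 11U, 9U left
rack 4: place 7U, 0U left
rack 5: place 7U, 1U left
rack 2: place 5U, 0U left
rack 1: place 3U, 0U left
rack 3: place 1U, 5U left
rack 3: place 1U, 4U left

6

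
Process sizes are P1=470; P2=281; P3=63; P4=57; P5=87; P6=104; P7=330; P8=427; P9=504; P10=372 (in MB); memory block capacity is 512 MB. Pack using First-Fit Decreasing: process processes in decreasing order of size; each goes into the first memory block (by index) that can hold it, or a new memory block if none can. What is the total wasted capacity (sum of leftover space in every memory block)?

377

Sorted descending: 504, 470, 427, 372, 330, 281, 104, 87, 63, 57.
504 MB → memory block 1 (remaining 8 MB)
470 MB → memory block 2 (remaining 42 MB)
427 MB → memory block 3 (remaining 85 MB)
372 MB → memory block 4 (remaining 140 MB)
330 MB → memory block 5 (remaining 182 MB)
281 MB → memory block 6 (remaining 231 MB)
104 MB → memory block 4 (remaining 36 MB)
87 MB → memory block 5 (remaining 95 MB)
63 MB → memory block 3 (remaining 22 MB)
57 MB → memory block 5 (remaining 38 MB)
6 memory blocks × 512 MB = 3072 MB; used 2695 MB; unused 377 MB.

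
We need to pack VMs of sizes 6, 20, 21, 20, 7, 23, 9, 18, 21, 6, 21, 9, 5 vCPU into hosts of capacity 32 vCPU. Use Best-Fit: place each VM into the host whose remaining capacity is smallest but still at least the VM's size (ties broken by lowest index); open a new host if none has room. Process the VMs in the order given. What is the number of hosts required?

7

Put 6 vCPU in host 1; 26 vCPU remain.
Put 20 vCPU in host 1; 6 vCPU remain.
Put 21 vCPU in host 2; 11 vCPU remain.
Put 20 vCPU in host 3; 12 vCPU remain.
Put 7 vCPU in host 2; 4 vCPU remain.
Put 23 vCPU in host 4; 9 vCPU remain.
Put 9 vCPU in host 4; 0 vCPU remain.
Put 18 vCPU in host 5; 14 vCPU remain.
Put 21 vCPU in host 6; 11 vCPU remain.
Put 6 vCPU in host 1; 0 vCPU remain.
Put 21 vCPU in host 7; 11 vCPU remain.
Put 9 vCPU in host 6; 2 vCPU remain.
Put 5 vCPU in host 7; 6 vCPU remain.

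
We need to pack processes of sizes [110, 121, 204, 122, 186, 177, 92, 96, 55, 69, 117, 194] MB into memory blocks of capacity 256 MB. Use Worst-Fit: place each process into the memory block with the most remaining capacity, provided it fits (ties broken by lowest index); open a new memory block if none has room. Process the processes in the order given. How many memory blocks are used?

8 memory blocks

Put 110 MB in memory block 1; 146 MB remain.
Put 121 MB in memory block 1; 25 MB remain.
Put 204 MB in memory block 2; 52 MB remain.
Put 122 MB in memory block 3; 134 MB remain.
Put 186 MB in memory block 4; 70 MB remain.
Put 177 MB in memory block 5; 79 MB remain.
Put 92 MB in memory block 3; 42 MB remain.
Put 96 MB in memory block 6; 160 MB remain.
Put 55 MB in memory block 6; 105 MB remain.
Put 69 MB in memory block 6; 36 MB remain.
Put 117 MB in memory block 7; 139 MB remain.
Put 194 MB in memory block 8; 62 MB remain.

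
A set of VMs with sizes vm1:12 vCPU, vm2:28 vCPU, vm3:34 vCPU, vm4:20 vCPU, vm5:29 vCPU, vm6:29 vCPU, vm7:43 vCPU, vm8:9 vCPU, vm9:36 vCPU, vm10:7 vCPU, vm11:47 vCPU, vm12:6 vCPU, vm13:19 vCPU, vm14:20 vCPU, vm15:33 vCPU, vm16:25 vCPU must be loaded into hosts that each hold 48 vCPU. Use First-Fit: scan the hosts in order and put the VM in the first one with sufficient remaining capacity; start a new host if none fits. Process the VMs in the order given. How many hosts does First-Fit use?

host 1: place vm1 (12 vCPU), 36 vCPU left
host 1: place vm2 (28 vCPU), 8 vCPU left
host 2: place vm3 (34 vCPU), 14 vCPU left
host 3: place vm4 (20 vCPU), 28 vCPU left
host 4: place vm5 (29 vCPU), 19 vCPU left
host 5: place vm6 (29 vCPU), 19 vCPU left
host 6: place vm7 (43 vCPU), 5 vCPU left
host 2: place vm8 (9 vCPU), 5 vCPU left
host 7: place vm9 (36 vCPU), 12 vCPU left
host 1: place vm10 (7 vCPU), 1 vCPU left
host 8: place vm11 (47 vCPU), 1 vCPU left
host 3: place vm12 (6 vCPU), 22 vCPU left
host 3: place vm13 (19 vCPU), 3 vCPU left
host 9: place vm14 (20 vCPU), 28 vCPU left
host 10: place vm15 (33 vCPU), 15 vCPU left
host 9: place vm16 (25 vCPU), 3 vCPU left
Final hosts: [12,28,7] [34,9] [20,6,19] [29] [29] [43] [36] [47] [20,25] [33].

10 hosts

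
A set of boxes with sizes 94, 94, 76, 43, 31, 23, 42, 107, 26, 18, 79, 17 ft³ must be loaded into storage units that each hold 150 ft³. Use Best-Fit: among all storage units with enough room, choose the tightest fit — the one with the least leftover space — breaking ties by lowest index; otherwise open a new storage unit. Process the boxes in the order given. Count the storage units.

5 storage units

Put 94 ft³ in storage unit 1; 56 ft³ remain.
Put 94 ft³ in storage unit 2; 56 ft³ remain.
Put 76 ft³ in storage unit 3; 74 ft³ remain.
Put 43 ft³ in storage unit 1; 13 ft³ remain.
Put 31 ft³ in storage unit 2; 25 ft³ remain.
Put 23 ft³ in storage unit 2; 2 ft³ remain.
Put 42 ft³ in storage unit 3; 32 ft³ remain.
Put 107 ft³ in storage unit 4; 43 ft³ remain.
Put 26 ft³ in storage unit 3; 6 ft³ remain.
Put 18 ft³ in storage unit 4; 25 ft³ remain.
Put 79 ft³ in storage unit 5; 71 ft³ remain.
Put 17 ft³ in storage unit 4; 8 ft³ remain.
Final storage units: [94,43] [94,31,23] [76,42,26] [107,18,17] [79].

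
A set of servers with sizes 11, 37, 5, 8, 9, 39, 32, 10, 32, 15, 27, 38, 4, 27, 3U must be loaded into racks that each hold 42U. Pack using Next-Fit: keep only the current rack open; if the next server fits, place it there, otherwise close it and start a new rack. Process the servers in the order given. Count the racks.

Put 11U in rack 1; 31U remain.
Put 37U in rack 2; 5U remain.
Put 5U in rack 2; 0U remain.
Put 8U in rack 3; 34U remain.
Put 9U in rack 3; 25U remain.
Put 39U in rack 4; 3U remain.
Put 32U in rack 5; 10U remain.
Put 10U in rack 5; 0U remain.
Put 32U in rack 6; 10U remain.
Put 15U in rack 7; 27U remain.
Put 27U in rack 7; 0U remain.
Put 38U in rack 8; 4U remain.
Put 4U in rack 8; 0U remain.
Put 27U in rack 9; 15U remain.
Put 3U in rack 9; 12U remain.
Final racks: [11] [37,5] [8,9] [39] [32,10] [32] [15,27] [38,4] [27,3].

9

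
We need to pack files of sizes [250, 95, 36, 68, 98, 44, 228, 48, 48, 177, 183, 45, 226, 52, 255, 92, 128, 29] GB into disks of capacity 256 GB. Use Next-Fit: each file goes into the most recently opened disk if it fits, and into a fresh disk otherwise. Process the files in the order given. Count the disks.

11

disk 1: place 250 GB, 6 GB left
disk 2: place 95 GB, 161 GB left
disk 2: place 36 GB, 125 GB left
disk 2: place 68 GB, 57 GB left
disk 3: place 98 GB, 158 GB left
disk 3: place 44 GB, 114 GB left
disk 4: place 228 GB, 28 GB left
disk 5: place 48 GB, 208 GB left
disk 5: place 48 GB, 160 GB left
disk 6: place 177 GB, 79 GB left
disk 7: place 183 GB, 73 GB left
disk 7: place 45 GB, 28 GB left
disk 8: place 226 GB, 30 GB left
disk 9: place 52 GB, 204 GB left
disk 10: place 255 GB, 1 GB left
disk 11: place 92 GB, 164 GB left
disk 11: place 128 GB, 36 GB left
disk 11: place 29 GB, 7 GB left
Final disks: [250] [95,36,68] [98,44] [228] [48,48] [177] [183,45] [226] [52] [255] [92,128,29].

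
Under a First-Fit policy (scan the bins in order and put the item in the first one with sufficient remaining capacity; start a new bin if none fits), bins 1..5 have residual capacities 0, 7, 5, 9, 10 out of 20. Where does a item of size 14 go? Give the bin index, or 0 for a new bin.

No bin has ≥ 14 free, so a new bin is opened.

0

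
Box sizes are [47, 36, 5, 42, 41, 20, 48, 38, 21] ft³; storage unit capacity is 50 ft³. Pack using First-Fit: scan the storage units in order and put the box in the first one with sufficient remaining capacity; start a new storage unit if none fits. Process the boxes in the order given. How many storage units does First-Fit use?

Put 47 ft³ in storage unit 1; 3 ft³ remain.
Put 36 ft³ in storage unit 2; 14 ft³ remain.
Put 5 ft³ in storage unit 2; 9 ft³ remain.
Put 42 ft³ in storage unit 3; 8 ft³ remain.
Put 41 ft³ in storage unit 4; 9 ft³ remain.
Put 20 ft³ in storage unit 5; 30 ft³ remain.
Put 48 ft³ in storage unit 6; 2 ft³ remain.
Put 38 ft³ in storage unit 7; 12 ft³ remain.
Put 21 ft³ in storage unit 5; 9 ft³ remain.

7 storage units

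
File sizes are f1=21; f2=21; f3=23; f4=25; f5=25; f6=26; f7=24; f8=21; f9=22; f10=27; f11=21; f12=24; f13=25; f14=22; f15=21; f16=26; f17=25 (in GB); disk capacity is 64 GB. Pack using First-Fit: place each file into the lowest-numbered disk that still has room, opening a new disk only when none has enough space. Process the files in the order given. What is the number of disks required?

8

Put f1 (21 GB) in disk 1; 43 GB remain.
Put f2 (21 GB) in disk 1; 22 GB remain.
Put f3 (23 GB) in disk 2; 41 GB remain.
Put f4 (25 GB) in disk 2; 16 GB remain.
Put f5 (25 GB) in disk 3; 39 GB remain.
Put f6 (26 GB) in disk 3; 13 GB remain.
Put f7 (24 GB) in disk 4; 40 GB remain.
Put f8 (21 GB) in disk 1; 1 GB remain.
Put f9 (22 GB) in disk 4; 18 GB remain.
Put f10 (27 GB) in disk 5; 37 GB remain.
Put f11 (21 GB) in disk 5; 16 GB remain.
Put f12 (24 GB) in disk 6; 40 GB remain.
Put f13 (25 GB) in disk 6; 15 GB remain.
Put f14 (22 GB) in disk 7; 42 GB remain.
Put f15 (21 GB) in disk 7; 21 GB remain.
Put f16 (26 GB) in disk 8; 38 GB remain.
Put f17 (25 GB) in disk 8; 13 GB remain.
Final disks: [21,21,21] [23,25] [25,26] [24,22] [27,21] [24,25] [22,21] [26,25].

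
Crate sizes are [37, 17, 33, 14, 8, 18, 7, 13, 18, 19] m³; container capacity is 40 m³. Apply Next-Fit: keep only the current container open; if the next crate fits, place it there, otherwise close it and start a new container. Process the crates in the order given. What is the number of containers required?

6 containers

container 1: place 37 m³, 3 m³ left
container 2: place 17 m³, 23 m³ left
container 3: place 33 m³, 7 m³ left
container 4: place 14 m³, 26 m³ left
container 4: place 8 m³, 18 m³ left
container 4: place 18 m³, 0 m³ left
container 5: place 7 m³, 33 m³ left
container 5: place 13 m³, 20 m³ left
container 5: place 18 m³, 2 m³ left
container 6: place 19 m³, 21 m³ left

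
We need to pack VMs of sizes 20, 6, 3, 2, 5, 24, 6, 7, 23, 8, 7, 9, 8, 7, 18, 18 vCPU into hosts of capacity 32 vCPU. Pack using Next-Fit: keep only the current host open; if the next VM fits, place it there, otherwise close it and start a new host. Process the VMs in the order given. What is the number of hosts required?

20 vCPU → host 1 (remaining 12 vCPU)
6 vCPU → host 1 (remaining 6 vCPU)
3 vCPU → host 1 (remaining 3 vCPU)
2 vCPU → host 1 (remaining 1 vCPU)
5 vCPU → host 2 (remaining 27 vCPU)
24 vCPU → host 2 (remaining 3 vCPU)
6 vCPU → host 3 (remaining 26 vCPU)
7 vCPU → host 3 (remaining 19 vCPU)
23 vCPU → host 4 (remaining 9 vCPU)
8 vCPU → host 4 (remaining 1 vCPU)
7 vCPU → host 5 (remaining 25 vCPU)
9 vCPU → host 5 (remaining 16 vCPU)
8 vCPU → host 5 (remaining 8 vCPU)
7 vCPU → host 5 (remaining 1 vCPU)
18 vCPU → host 6 (remaining 14 vCPU)
18 vCPU → host 7 (remaining 14 vCPU)
Final hosts: [20,6,3,2] [5,24] [6,7] [23,8] [7,9,8,7] [18] [18].

7 hosts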